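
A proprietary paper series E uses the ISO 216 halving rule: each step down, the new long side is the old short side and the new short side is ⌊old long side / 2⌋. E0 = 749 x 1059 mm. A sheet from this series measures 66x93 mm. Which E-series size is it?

E0: 749 × 1059 mm
E1: 529 × 749 mm
E2: 374 × 529 mm
E3: 264 × 374 mm
E4: 187 × 264 mm
E5: 132 × 187 mm
E6: 93 × 132 mm
E7: 66 × 93 mm
E8: 46 × 66 mm
→ matches E7.

E7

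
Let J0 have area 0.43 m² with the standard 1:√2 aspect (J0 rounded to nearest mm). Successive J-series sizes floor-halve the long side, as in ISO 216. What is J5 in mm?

97 × 137 mm

Let J0's short side be w mm. w · w√2 = 0.43 m² = 430,000 mm², so w ≈ 551.4 mm and w√2 ≈ 779.8 mm → J0 = 551 × 780 mm.
J1: ⌊780/2⌋ × 551 = 390 × 551 mm
J2: ⌊551/2⌋ × 390 = 275 × 390 mm
J3: ⌊390/2⌋ × 275 = 195 × 275 mm
J4: ⌊275/2⌋ × 195 = 137 × 195 mm
J5: ⌊195/2⌋ × 137 = 97 × 137 mm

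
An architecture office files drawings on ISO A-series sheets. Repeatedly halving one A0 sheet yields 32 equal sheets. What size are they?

32 = 2^5, so 5 halving steps.
A0 → A1 → … → A5 after 5 steps.

A5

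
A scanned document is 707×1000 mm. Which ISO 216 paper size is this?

Aspect ratio 1000/707 ≈ 1.414 — close to the ISO √2 ≈ 1.414.
In the B-series (B0 = 1000 × 1414 mm): B1 = 707 × 1000 mm.

B1 (707 × 1000 mm)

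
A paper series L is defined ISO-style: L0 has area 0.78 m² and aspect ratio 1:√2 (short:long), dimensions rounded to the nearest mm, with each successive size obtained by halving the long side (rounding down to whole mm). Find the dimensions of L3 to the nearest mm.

Let L0's short side be w mm. w · w√2 = 0.78 m² = 780,000 mm², so w ≈ 742.7 mm and w√2 ≈ 1050.3 mm → L0 = 743 × 1050 mm.
L1: ⌊1050/2⌋ × 743 = 525 × 743 mm
L2: ⌊743/2⌋ × 525 = 371 × 525 mm
L3: ⌊525/2⌋ × 371 = 262 × 371 mm

262 × 371 mm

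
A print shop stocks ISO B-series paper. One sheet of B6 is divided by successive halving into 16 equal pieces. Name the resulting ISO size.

16 = 2^4, so 4 halving steps.
B6 → B7 → … → B10 after 4 steps.

B10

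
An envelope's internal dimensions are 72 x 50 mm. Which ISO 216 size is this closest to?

Aspect ratio 72/50 ≈ 1.440 (ISO target is √2 ≈ 1.414).
In the A-series (A0 area = 1 m²): A8 = 52 × 74 mm.
Off by 4 mm total — nearest standard size.

A8 (52 × 74 mm)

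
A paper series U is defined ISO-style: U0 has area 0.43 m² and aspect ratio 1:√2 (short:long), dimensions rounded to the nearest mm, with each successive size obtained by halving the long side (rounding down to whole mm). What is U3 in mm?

195 × 275 mm

Let U0's short side be w mm. w · w√2 = 0.43 m² = 430,000 mm², so w ≈ 551.4 mm and w√2 ≈ 779.8 mm → U0 = 551 × 780 mm.
U1: ⌊780/2⌋ × 551 = 390 × 551 mm
U2: ⌊551/2⌋ × 390 = 275 × 390 mm
U3: ⌊390/2⌋ × 275 = 195 × 275 mm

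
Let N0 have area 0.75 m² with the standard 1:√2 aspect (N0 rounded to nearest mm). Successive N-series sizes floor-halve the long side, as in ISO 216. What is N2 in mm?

364 × 515 mm

Let N0's short side be w mm. w · w√2 = 0.75 m² = 750,000 mm², so w ≈ 728.2 mm and w√2 ≈ 1029.9 mm → N0 = 728 × 1030 mm.
N1: ⌊1030/2⌋ × 728 = 515 × 728 mm
N2: ⌊728/2⌋ × 515 = 364 × 515 mm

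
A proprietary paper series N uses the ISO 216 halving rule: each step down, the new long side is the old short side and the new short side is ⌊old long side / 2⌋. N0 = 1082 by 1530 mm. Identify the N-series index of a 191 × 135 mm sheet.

N0: 1082 × 1530 mm
N1: 765 × 1082 mm
N2: 541 × 765 mm
N3: 382 × 541 mm
N4: 270 × 382 mm
N5: 191 × 270 mm
N6: 135 × 191 mm
N7: 95 × 135 mm
→ matches N6.

N6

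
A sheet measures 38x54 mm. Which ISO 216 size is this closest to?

Aspect ratio 54/38 ≈ 1.421 — close to the ISO √2 ≈ 1.414.
In the A-series (A0 area = 1 m²): A9 = 37 × 52 mm.
Off by 3 mm total — nearest standard size.

A9 (37 × 52 mm)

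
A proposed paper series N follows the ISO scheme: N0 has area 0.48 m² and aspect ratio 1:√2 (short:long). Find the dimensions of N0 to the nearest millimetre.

Let the short side be w mm. Then w · w√2 = 0.48 m² = 480,000 mm².
w² = 480,000/√2, so w ≈ 582.6 mm; long side = w√2 ≈ 823.9 mm.

583 × 824 mm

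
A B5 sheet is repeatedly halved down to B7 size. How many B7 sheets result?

4

B5 = 176 × 250 mm; B7 = 88 × 125 mm.
Each halving step doubles the count; 2 steps from B5 to B7.
2^2 = 4.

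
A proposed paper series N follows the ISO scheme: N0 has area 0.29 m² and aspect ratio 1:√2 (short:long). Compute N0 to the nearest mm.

Let the short side be w mm. Then w · w√2 = 0.29 m² = 290,000 mm².
w² = 290,000/√2, so w ≈ 452.8 mm; long side = w√2 ≈ 640.4 mm.

453 × 640 mm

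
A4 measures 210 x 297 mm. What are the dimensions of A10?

A5: ⌊297/2⌋ × 210 = 148 × 210 mm
A6: ⌊210/2⌋ × 148 = 105 × 148 mm
A7: ⌊148/2⌋ × 105 = 74 × 105 mm
A8: ⌊105/2⌋ × 74 = 52 × 74 mm
A9: ⌊74/2⌋ × 52 = 37 × 52 mm
A10: ⌊52/2⌋ × 37 = 26 × 37 mm

26 × 37 mm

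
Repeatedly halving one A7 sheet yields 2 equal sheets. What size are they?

2 = 2^1, so 1 halving step.
A7 → A8 → … → A8 after 1 step.

A8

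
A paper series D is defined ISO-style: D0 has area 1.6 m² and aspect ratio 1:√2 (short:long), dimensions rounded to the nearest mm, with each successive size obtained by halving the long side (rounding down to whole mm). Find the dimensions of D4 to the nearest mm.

266 × 376 mm

Let D0's short side be w mm. w · w√2 = 1.6 m² = 1,600,000 mm², so w ≈ 1063.7 mm and w√2 ≈ 1504.2 mm → D0 = 1064 × 1504 mm.
D1: ⌊1504/2⌋ × 1064 = 752 × 1064 mm
D2: ⌊1064/2⌋ × 752 = 532 × 752 mm
D3: ⌊752/2⌋ × 532 = 376 × 532 mm
D4: ⌊532/2⌋ × 376 = 266 × 376 mm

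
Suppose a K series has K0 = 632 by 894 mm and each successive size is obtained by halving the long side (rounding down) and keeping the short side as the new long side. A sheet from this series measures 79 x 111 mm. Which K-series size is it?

K0: 632 × 894 mm
K1: 447 × 632 mm
K2: 316 × 447 mm
K3: 223 × 316 mm
K4: 158 × 223 mm
K5: 111 × 158 mm
K6: 79 × 111 mm
K7: 55 × 79 mm
→ matches K6.

K6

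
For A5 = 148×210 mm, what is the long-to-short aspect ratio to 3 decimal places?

210 / 148 = 1.419
ISO 216 targets √2 ≈ 1.414; the +0.005 deviation is from mm rounding.

1.419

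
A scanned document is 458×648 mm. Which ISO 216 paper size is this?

Aspect ratio 648/458 ≈ 1.415 — close to the ISO √2 ≈ 1.414.
In the C-series (envelope sizes, between A and B): C2 = 458 × 648 mm.

C2 (458 × 648 mm)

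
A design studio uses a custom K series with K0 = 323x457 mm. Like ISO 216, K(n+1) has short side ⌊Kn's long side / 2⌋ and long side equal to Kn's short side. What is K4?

K1: ⌊457/2⌋ × 323 = 228 × 323 mm
K2: ⌊323/2⌋ × 228 = 161 × 228 mm
K3: ⌊228/2⌋ × 161 = 114 × 161 mm
K4: ⌊161/2⌋ × 114 = 80 × 114 mm

80 × 114 mm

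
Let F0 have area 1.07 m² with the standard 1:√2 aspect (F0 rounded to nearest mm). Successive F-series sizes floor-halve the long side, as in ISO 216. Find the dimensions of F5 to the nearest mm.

153 × 217 mm

Let F0's short side be w mm. w · w√2 = 1.07 m² = 1,070,000 mm², so w ≈ 869.8 mm and w√2 ≈ 1230.1 mm → F0 = 870 × 1230 mm.
F1: ⌊1230/2⌋ × 870 = 615 × 870 mm
F2: ⌊870/2⌋ × 615 = 435 × 615 mm
F3: ⌊615/2⌋ × 435 = 307 × 435 mm
F4: ⌊435/2⌋ × 307 = 217 × 307 mm
F5: ⌊307/2⌋ × 217 = 153 × 217 mm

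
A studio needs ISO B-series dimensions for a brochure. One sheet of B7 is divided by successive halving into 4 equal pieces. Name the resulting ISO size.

4 = 2^2, so 2 halving steps.
B7 → B8 → … → B9 after 2 steps.

B9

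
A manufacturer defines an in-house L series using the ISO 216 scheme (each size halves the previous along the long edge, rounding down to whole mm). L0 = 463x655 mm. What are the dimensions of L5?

L1: ⌊655/2⌋ × 463 = 327 × 463 mm
L2: ⌊463/2⌋ × 327 = 231 × 327 mm
L3: ⌊327/2⌋ × 231 = 163 × 231 mm
L4: ⌊231/2⌋ × 163 = 115 × 163 mm
L5: ⌊163/2⌋ × 115 = 81 × 115 mm

81 × 115 mm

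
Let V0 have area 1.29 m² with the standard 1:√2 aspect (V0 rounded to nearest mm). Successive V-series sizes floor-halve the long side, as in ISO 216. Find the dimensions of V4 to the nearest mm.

Let V0's short side be w mm. w · w√2 = 1.29 m² = 1,290,000 mm², so w ≈ 955.1 mm and w√2 ≈ 1350.7 mm → V0 = 955 × 1351 mm.
V1: ⌊1351/2⌋ × 955 = 675 × 955 mm
V2: ⌊955/2⌋ × 675 = 477 × 675 mm
V3: ⌊675/2⌋ × 477 = 337 × 477 mm
V4: ⌊477/2⌋ × 337 = 238 × 337 mm

238 × 337 mm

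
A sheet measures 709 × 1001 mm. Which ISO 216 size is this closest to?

Aspect ratio 1001/709 ≈ 1.412 — close to the ISO √2 ≈ 1.414.
In the B-series (B0 = 1000 × 1414 mm): B1 = 707 × 1000 mm.
Off by 3 mm total — nearest standard size.

B1 (707 × 1000 mm)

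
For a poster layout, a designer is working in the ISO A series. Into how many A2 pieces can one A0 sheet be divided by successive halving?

4

A0 = 841 × 1189 mm; A2 = 420 × 594 mm.
Each halving step doubles the count; 2 steps from A0 to A2.
2^2 = 4.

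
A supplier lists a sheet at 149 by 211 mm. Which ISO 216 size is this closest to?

A5 (148 × 210 mm)

Aspect ratio 211/149 ≈ 1.416 — close to the ISO √2 ≈ 1.414.
In the A-series (A0 area = 1 m²): A5 = 148 × 210 mm.
Off by 2 mm total — nearest standard size.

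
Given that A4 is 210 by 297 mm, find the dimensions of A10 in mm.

26 × 37 mm

A5: ⌊297/2⌋ × 210 = 148 × 210 mm
A6: ⌊210/2⌋ × 148 = 105 × 148 mm
A7: ⌊148/2⌋ × 105 = 74 × 105 mm
A8: ⌊105/2⌋ × 74 = 52 × 74 mm
A9: ⌊74/2⌋ × 52 = 37 × 52 mm
A10: ⌊52/2⌋ × 37 = 26 × 37 mm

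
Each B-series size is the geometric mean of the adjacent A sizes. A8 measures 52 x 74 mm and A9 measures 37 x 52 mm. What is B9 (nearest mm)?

44 × 62 mm

Short side: √(52 · 37) = √1924 ≈ 43.9 → 44 mm
Long side: √(74 · 52) = √3848 ≈ 62.0 → 62 mm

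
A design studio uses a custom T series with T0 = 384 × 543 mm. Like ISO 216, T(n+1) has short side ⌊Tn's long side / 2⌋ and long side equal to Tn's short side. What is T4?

T1: ⌊543/2⌋ × 384 = 271 × 384 mm
T2: ⌊384/2⌋ × 271 = 192 × 271 mm
T3: ⌊271/2⌋ × 192 = 135 × 192 mm
T4: ⌊192/2⌋ × 135 = 96 × 135 mm

96 × 135 mm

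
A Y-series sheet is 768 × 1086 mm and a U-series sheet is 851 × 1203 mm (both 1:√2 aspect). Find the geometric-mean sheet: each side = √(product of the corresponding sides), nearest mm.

Short side: √(768 · 851) = √653568 ≈ 808.4 → 808 mm
Long side: √(1086 · 1203) = √1306458 ≈ 1143.0 → 1143 mm

808 × 1143 mm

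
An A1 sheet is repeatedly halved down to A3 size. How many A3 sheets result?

4

Each ISO step halves the sheet: 1 × A1 → 2 × A2 → 4 × A3
From A1 to A3 is 2 halving steps: 2^2 = 4.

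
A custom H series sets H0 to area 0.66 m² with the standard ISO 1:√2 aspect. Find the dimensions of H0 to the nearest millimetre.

683 × 966 mm

Let the short side be w mm. Then w · w√2 = 0.66 m² = 660,000 mm².
w² = 660,000/√2, so w ≈ 683.1 mm; long side = w√2 ≈ 966.1 mm.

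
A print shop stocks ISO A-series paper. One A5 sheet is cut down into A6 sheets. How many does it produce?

2

A5 = 148 × 210 mm; A6 = 105 × 148 mm.
Each halving step doubles the count; 1 step from A5 to A6.
2^1 = 2.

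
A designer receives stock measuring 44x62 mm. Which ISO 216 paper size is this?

B9 (44 × 62 mm)

Aspect ratio 62/44 ≈ 1.409 — close to the ISO √2 ≈ 1.414.
In the B-series (B0 = 1000 × 1414 mm): B9 = 44 × 62 mm.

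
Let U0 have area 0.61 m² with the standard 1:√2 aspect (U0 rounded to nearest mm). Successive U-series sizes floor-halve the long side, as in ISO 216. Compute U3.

232 × 328 mm

Let U0's short side be w mm. w · w√2 = 0.61 m² = 610,000 mm², so w ≈ 656.8 mm and w√2 ≈ 928.8 mm → U0 = 657 × 929 mm.
U1: ⌊929/2⌋ × 657 = 464 × 657 mm
U2: ⌊657/2⌋ × 464 = 328 × 464 mm
U3: ⌊464/2⌋ × 328 = 232 × 328 mm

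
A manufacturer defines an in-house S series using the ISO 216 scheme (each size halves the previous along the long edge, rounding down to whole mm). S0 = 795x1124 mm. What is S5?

S1 = 562 × 795 mm (from S0 by 1 halving).
S2: ⌊795/2⌋ × 562 = 397 × 562 mm
S3: ⌊562/2⌋ × 397 = 281 × 397 mm
S4: ⌊397/2⌋ × 281 = 198 × 281 mm
S5: ⌊281/2⌋ × 198 = 140 × 198 mm

140 × 198 mm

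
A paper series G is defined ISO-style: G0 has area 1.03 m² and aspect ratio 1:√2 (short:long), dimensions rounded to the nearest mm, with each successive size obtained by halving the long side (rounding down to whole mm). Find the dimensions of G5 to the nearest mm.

Let G0's short side be w mm. w · w√2 = 1.03 m² = 1,030,000 mm², so w ≈ 853.4 mm and w√2 ≈ 1206.9 mm → G0 = 853 × 1207 mm.
G1: ⌊1207/2⌋ × 853 = 603 × 853 mm
G2: ⌊853/2⌋ × 603 = 426 × 603 mm
G3: ⌊603/2⌋ × 426 = 301 × 426 mm
G4: ⌊426/2⌋ × 301 = 213 × 301 mm
G5: ⌊301/2⌋ × 213 = 150 × 213 mm

150 × 213 mm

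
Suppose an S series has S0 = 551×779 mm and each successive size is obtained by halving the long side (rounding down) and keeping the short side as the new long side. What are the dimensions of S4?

S1: ⌊779/2⌋ × 551 = 389 × 551 mm
S2: ⌊551/2⌋ × 389 = 275 × 389 mm
S3: ⌊389/2⌋ × 275 = 194 × 275 mm
S4: ⌊275/2⌋ × 194 = 137 × 194 mm

137 × 194 mm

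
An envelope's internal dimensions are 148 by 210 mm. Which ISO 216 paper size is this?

Aspect ratio 210/148 ≈ 1.419 — close to the ISO √2 ≈ 1.414.
In the A-series (A0 area = 1 m²): A5 = 148 × 210 mm.

A5 (148 × 210 mm)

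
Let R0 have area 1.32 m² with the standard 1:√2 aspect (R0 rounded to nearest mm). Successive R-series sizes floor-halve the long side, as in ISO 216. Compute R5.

170 × 241 mm

Let R0's short side be w mm. w · w√2 = 1.32 m² = 1,320,000 mm², so w ≈ 966.1 mm and w√2 ≈ 1366.3 mm → R0 = 966 × 1366 mm.
R1: ⌊1366/2⌋ × 966 = 683 × 966 mm
R2: ⌊966/2⌋ × 683 = 483 × 683 mm
R3: ⌊683/2⌋ × 483 = 341 × 483 mm
R4: ⌊483/2⌋ × 341 = 241 × 341 mm
R5: ⌊341/2⌋ × 241 = 170 × 241 mm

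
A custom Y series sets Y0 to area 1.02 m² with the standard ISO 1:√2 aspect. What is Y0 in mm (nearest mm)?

Let the short side be w mm. Then w · w√2 = 1.02 m² = 1,020,000 mm².
w² = 1,020,000/√2, so w ≈ 849.3 mm; long side = w√2 ≈ 1201.0 mm.

849 × 1201 mm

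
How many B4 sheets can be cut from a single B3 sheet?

2

Each ISO step halves the sheet: 1 × B3 → 2 × B4
From B3 to B4 is 1 halving step: 2^1 = 2.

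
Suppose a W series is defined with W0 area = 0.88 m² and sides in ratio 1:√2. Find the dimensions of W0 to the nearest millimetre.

Let the short side be w mm. Then w · w√2 = 0.88 m² = 880,000 mm².
w² = 880,000/√2, so w ≈ 788.8 mm; long side = w√2 ≈ 1115.6 mm.

789 × 1116 mm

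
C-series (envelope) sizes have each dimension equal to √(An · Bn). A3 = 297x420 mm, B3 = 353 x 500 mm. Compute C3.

Short side: √(297 · 353) = √104841 ≈ 323.8 → 324 mm
Long side: √(420 · 500) = √210000 ≈ 458.3 → 458 mm

324 × 458 mm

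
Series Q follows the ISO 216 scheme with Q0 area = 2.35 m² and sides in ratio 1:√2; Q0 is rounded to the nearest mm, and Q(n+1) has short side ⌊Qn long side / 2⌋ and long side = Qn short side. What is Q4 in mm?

322 × 455 mm

Let Q0's short side be w mm. w · w√2 = 2.35 m² = 2,350,000 mm², so w ≈ 1289.1 mm and w√2 ≈ 1823.0 mm → Q0 = 1289 × 1823 mm.
Q1: ⌊1823/2⌋ × 1289 = 911 × 1289 mm
Q2: ⌊1289/2⌋ × 911 = 644 × 911 mm
Q3: ⌊911/2⌋ × 644 = 455 × 644 mm
Q4: ⌊644/2⌋ × 455 = 322 × 455 mm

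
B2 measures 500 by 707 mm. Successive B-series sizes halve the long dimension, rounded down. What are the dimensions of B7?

B3: ⌊707/2⌋ × 500 = 353 × 500 mm
B4: ⌊500/2⌋ × 353 = 250 × 353 mm
B5: ⌊353/2⌋ × 250 = 176 × 250 mm
B6: ⌊250/2⌋ × 176 = 125 × 176 mm
B7: ⌊176/2⌋ × 125 = 88 × 125 mm

88 × 125 mm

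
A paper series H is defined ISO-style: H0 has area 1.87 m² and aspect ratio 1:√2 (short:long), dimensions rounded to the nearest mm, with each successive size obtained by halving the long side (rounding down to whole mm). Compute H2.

575 × 813 mm

Let H0's short side be w mm. w · w√2 = 1.87 m² = 1,870,000 mm², so w ≈ 1149.9 mm and w√2 ≈ 1626.2 mm → H0 = 1150 × 1626 mm.
H1: ⌊1626/2⌋ × 1150 = 813 × 1150 mm
H2: ⌊1150/2⌋ × 813 = 575 × 813 mm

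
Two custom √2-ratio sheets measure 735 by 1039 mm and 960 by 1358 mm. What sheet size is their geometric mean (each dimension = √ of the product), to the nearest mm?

Short side: √(735 · 960) = √705600 ≈ 840.0 → 840 mm
Long side: √(1039 · 1358) = √1410962 ≈ 1187.8 → 1188 mm

840 × 1188 mm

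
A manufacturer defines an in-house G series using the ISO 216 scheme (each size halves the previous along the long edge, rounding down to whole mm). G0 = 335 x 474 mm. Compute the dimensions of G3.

G1: ⌊474/2⌋ × 335 = 237 × 335 mm
G2: ⌊335/2⌋ × 237 = 167 × 237 mm
G3: ⌊237/2⌋ × 167 = 118 × 167 mm

118 × 167 mm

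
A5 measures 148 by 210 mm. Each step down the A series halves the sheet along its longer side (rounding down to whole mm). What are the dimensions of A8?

52 × 74 mm

A6: ⌊210/2⌋ × 148 = 105 × 148 mm
A7: ⌊148/2⌋ × 105 = 74 × 105 mm
A8: ⌊105/2⌋ × 74 = 52 × 74 mm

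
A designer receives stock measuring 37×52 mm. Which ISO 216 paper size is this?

A9 (37 × 52 mm)

Aspect ratio 52/37 ≈ 1.405 — close to the ISO √2 ≈ 1.414.
In the A-series (A0 area = 1 m²): A9 = 37 × 52 mm.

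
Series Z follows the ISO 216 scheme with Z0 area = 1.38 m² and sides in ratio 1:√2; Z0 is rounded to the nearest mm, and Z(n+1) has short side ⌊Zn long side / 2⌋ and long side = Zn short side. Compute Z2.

494 × 698 mm

Let Z0's short side be w mm. w · w√2 = 1.38 m² = 1,380,000 mm², so w ≈ 987.8 mm and w√2 ≈ 1397.0 mm → Z0 = 988 × 1397 mm.
Z1: ⌊1397/2⌋ × 988 = 698 × 988 mm
Z2: ⌊988/2⌋ × 698 = 494 × 698 mm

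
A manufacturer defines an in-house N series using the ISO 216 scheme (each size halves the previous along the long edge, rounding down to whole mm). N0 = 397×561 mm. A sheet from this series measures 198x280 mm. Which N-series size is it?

N0: 397 × 561 mm
N1: 280 × 397 mm
N2: 198 × 280 mm
N3: 140 × 198 mm
→ matches N2.

N2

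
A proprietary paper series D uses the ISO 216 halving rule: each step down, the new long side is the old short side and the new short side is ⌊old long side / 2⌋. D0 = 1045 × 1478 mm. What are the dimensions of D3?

369 × 522 mm

D1: ⌊1478/2⌋ × 1045 = 739 × 1045 mm
D2: ⌊1045/2⌋ × 739 = 522 × 739 mm
D3: ⌊739/2⌋ × 522 = 369 × 522 mm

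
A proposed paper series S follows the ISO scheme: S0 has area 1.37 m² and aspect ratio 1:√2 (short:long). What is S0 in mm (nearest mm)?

984 × 1392 mm

Let the short side be w mm. Then w · w√2 = 1.37 m² = 1,370,000 mm².
w² = 1,370,000/√2, so w ≈ 984.2 mm; long side = w√2 ≈ 1391.9 mm.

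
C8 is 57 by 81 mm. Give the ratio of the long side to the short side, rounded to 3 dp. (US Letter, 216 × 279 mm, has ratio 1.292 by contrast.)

1.421

81 / 57 = 1.421
ISO 216 targets √2 ≈ 1.414; the +0.007 deviation is from mm rounding.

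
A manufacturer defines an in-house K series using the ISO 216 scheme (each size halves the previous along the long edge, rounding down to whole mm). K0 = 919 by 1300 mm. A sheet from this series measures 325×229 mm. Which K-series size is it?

K0: 919 × 1300 mm
K1: 650 × 919 mm
K2: 459 × 650 mm
K3: 325 × 459 mm
K4: 229 × 325 mm
K5: 162 × 229 mm
→ matches K4.

K4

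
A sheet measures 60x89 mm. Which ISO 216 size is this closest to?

Aspect ratio 89/60 ≈ 1.483 (ISO target is √2 ≈ 1.414).
In the B-series (B0 = 1000 × 1414 mm): B8 = 62 × 88 mm.
Off by 3 mm total — nearest standard size.

B8 (62 × 88 mm)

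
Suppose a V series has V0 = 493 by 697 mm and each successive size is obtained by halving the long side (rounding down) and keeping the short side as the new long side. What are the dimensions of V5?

87 × 123 mm

V1: ⌊697/2⌋ × 493 = 348 × 493 mm
V2: ⌊493/2⌋ × 348 = 246 × 348 mm
V3: ⌊348/2⌋ × 246 = 174 × 246 mm
V4: ⌊246/2⌋ × 174 = 123 × 174 mm
V5: ⌊174/2⌋ × 123 = 87 × 123 mm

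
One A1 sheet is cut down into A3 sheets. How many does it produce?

4

A1 = 594 × 841 mm; A3 = 297 × 420 mm.
Each halving step doubles the count; 2 steps from A1 to A3.
2^2 = 4.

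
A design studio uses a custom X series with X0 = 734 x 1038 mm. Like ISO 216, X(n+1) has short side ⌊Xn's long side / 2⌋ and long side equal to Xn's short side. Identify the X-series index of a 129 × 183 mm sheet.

X5

X0: 734 × 1038 mm
X1: 519 × 734 mm
X2: 367 × 519 mm
X3: 259 × 367 mm
X4: 183 × 259 mm
X5: 129 × 183 mm
X6: 91 × 129 mm
→ matches X5.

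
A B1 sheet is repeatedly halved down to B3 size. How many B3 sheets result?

B1 = 707 × 1000 mm; B3 = 353 × 500 mm.
Each halving step doubles the count; 2 steps from B1 to B3.
2^2 = 4.

4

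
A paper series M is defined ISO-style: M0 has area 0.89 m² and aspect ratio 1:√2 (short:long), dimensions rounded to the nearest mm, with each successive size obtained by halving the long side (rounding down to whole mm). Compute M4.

Let M0's short side be w mm. w · w√2 = 0.89 m² = 890,000 mm², so w ≈ 793.3 mm and w√2 ≈ 1121.9 mm → M0 = 793 × 1122 mm.
M1: ⌊1122/2⌋ × 793 = 561 × 793 mm
M2: ⌊793/2⌋ × 561 = 396 × 561 mm
M3: ⌊561/2⌋ × 396 = 280 × 396 mm
M4: ⌊396/2⌋ × 280 = 198 × 280 mm

198 × 280 mm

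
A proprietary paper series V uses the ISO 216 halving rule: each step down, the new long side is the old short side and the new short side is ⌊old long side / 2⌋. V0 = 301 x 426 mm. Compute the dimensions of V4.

75 × 106 mm

V1 = 213 × 301 mm (from V0 by 1 halving).
V2: ⌊301/2⌋ × 213 = 150 × 213 mm
V3: ⌊213/2⌋ × 150 = 106 × 150 mm
V4: ⌊150/2⌋ × 106 = 75 × 106 mm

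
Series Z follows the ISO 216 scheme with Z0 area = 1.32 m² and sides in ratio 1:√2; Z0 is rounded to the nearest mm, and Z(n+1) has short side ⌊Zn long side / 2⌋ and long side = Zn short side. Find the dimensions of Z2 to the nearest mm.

483 × 683 mm

Let Z0's short side be w mm. w · w√2 = 1.32 m² = 1,320,000 mm², so w ≈ 966.1 mm and w√2 ≈ 1366.3 mm → Z0 = 966 × 1366 mm.
Z1: ⌊1366/2⌋ × 966 = 683 × 966 mm
Z2: ⌊966/2⌋ × 683 = 483 × 683 mm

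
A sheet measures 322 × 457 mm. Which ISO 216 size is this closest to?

C3 (324 × 458 mm)

Aspect ratio 457/322 ≈ 1.419 — close to the ISO √2 ≈ 1.414.
In the C-series (envelope sizes, between A and B): C3 = 324 × 458 mm.
Off by 3 mm total — nearest standard size.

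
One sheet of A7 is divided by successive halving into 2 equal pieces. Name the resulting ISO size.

2 = 2^1, so 1 halving step.
A7 → A8 → … → A8 after 1 step.

A8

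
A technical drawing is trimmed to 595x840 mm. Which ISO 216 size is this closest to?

Aspect ratio 840/595 ≈ 1.412 — close to the ISO √2 ≈ 1.414.
In the A-series (A0 area = 1 m²): A1 = 594 × 841 mm.
Off by 2 mm total — nearest standard size.

A1 (594 × 841 mm)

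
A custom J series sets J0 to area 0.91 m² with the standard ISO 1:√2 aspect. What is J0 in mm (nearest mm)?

802 × 1134 mm

Let the short side be w mm. Then w · w√2 = 0.91 m² = 910,000 mm².
w² = 910,000/√2, so w ≈ 802.2 mm; long side = w√2 ≈ 1134.4 mm.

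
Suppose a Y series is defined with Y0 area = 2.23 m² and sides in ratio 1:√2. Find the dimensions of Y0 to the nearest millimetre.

Let the short side be w mm. Then w · w√2 = 2.23 m² = 2,230,000 mm².
w² = 2,230,000/√2, so w ≈ 1255.7 mm; long side = w√2 ≈ 1775.9 mm.

1256 × 1776 mm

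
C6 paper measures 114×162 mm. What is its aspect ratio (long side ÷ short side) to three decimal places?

1.421

162 / 114 = 1.421
ISO 216 targets √2 ≈ 1.414; the +0.007 deviation is from mm rounding.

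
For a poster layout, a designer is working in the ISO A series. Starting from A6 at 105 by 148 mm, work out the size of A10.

26 × 37 mm

A7: ⌊148/2⌋ × 105 = 74 × 105 mm
A8: ⌊105/2⌋ × 74 = 52 × 74 mm
A9: ⌊74/2⌋ × 52 = 37 × 52 mm
A10: ⌊52/2⌋ × 37 = 26 × 37 mm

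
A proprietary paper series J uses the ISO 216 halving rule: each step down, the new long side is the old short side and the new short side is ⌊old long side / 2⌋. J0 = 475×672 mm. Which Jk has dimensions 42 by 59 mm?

J7

J0: 475 × 672 mm
J1: 336 × 475 mm
J2: 237 × 336 mm
J3: 168 × 237 mm
J4: 118 × 168 mm
J5: 84 × 118 mm
J6: 59 × 84 mm
J7: 42 × 59 mm
J8: 29 × 42 mm
→ matches J7.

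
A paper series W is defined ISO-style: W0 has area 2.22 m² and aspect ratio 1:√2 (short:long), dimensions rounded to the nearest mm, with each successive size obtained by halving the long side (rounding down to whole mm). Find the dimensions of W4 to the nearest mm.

313 × 443 mm

Let W0's short side be w mm. w · w√2 = 2.22 m² = 2,220,000 mm², so w ≈ 1252.9 mm and w√2 ≈ 1771.9 mm → W0 = 1253 × 1772 mm.
W1: ⌊1772/2⌋ × 1253 = 886 × 1253 mm
W2: ⌊1253/2⌋ × 886 = 626 × 886 mm
W3: ⌊886/2⌋ × 626 = 443 × 626 mm
W4: ⌊626/2⌋ × 443 = 313 × 443 mm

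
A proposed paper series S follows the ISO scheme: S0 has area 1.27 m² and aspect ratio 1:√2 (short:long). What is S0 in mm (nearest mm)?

Let the short side be w mm. Then w · w√2 = 1.27 m² = 1,270,000 mm².
w² = 1,270,000/√2, so w ≈ 947.6 mm; long side = w√2 ≈ 1340.2 mm.

948 × 1340 mm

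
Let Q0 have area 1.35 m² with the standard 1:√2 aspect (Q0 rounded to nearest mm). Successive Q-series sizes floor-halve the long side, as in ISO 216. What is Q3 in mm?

345 × 488 mm

Let Q0's short side be w mm. w · w√2 = 1.35 m² = 1,350,000 mm², so w ≈ 977.0 mm and w√2 ≈ 1381.7 mm → Q0 = 977 × 1382 mm.
Q1: ⌊1382/2⌋ × 977 = 691 × 977 mm
Q2: ⌊977/2⌋ × 691 = 488 × 691 mm
Q3: ⌊691/2⌋ × 488 = 345 × 488 mm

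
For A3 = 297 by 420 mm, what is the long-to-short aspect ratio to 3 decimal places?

1.414

420 / 297 = 1.414
Matches √2 ≈ 1.414 — the ISO 216 defining ratio.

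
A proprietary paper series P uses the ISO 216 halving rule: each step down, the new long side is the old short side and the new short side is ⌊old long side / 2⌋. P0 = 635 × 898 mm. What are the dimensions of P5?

112 × 158 mm

P1: ⌊898/2⌋ × 635 = 449 × 635 mm
P2: ⌊635/2⌋ × 449 = 317 × 449 mm
P3: ⌊449/2⌋ × 317 = 224 × 317 mm
P4: ⌊317/2⌋ × 224 = 158 × 224 mm
P5: ⌊224/2⌋ × 158 = 112 × 158 mm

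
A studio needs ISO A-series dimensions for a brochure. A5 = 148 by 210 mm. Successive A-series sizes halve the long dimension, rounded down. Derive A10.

26 × 37 mm

A6: ⌊210/2⌋ × 148 = 105 × 148 mm
A7: ⌊148/2⌋ × 105 = 74 × 105 mm
A8: ⌊105/2⌋ × 74 = 52 × 74 mm
A9: ⌊74/2⌋ × 52 = 37 × 52 mm
A10: ⌊52/2⌋ × 37 = 26 × 37 mm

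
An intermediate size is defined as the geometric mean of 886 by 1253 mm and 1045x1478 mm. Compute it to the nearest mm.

Short side: √(886 · 1045) = √925870 ≈ 962.2 → 962 mm
Long side: √(1253 · 1478) = √1851934 ≈ 1360.9 → 1361 mm

962 × 1361 mm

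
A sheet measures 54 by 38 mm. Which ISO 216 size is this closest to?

Aspect ratio 54/38 ≈ 1.421 — close to the ISO √2 ≈ 1.414.
In the A-series (A0 area = 1 m²): A9 = 37 × 52 mm.
Off by 3 mm total — nearest standard size.

A9 (37 × 52 mm)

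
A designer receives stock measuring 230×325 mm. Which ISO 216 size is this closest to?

C4 (229 × 324 mm)

Aspect ratio 325/230 ≈ 1.413 — close to the ISO √2 ≈ 1.414.
In the C-series (envelope sizes, between A and B): C4 = 229 × 324 mm.
Off by 2 mm total — nearest standard size.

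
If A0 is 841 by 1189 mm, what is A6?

A1: ⌊1189/2⌋ × 841 = 594 × 841 mm
A2: ⌊841/2⌋ × 594 = 420 × 594 mm
A3: ⌊594/2⌋ × 420 = 297 × 420 mm
A4: ⌊420/2⌋ × 297 = 210 × 297 mm
A5: ⌊297/2⌋ × 210 = 148 × 210 mm
A6: ⌊210/2⌋ × 148 = 105 × 148 mm

105 × 148 mm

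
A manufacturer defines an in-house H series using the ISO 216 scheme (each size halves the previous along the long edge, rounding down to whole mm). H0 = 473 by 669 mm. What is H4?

118 × 167 mm

H1: ⌊669/2⌋ × 473 = 334 × 473 mm
H2: ⌊473/2⌋ × 334 = 236 × 334 mm
H3: ⌊334/2⌋ × 236 = 167 × 236 mm
H4: ⌊236/2⌋ × 167 = 118 × 167 mm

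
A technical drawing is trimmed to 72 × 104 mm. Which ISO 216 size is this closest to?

A7 (74 × 105 mm)

Aspect ratio 104/72 ≈ 1.444 (ISO target is √2 ≈ 1.414).
In the A-series (A0 area = 1 m²): A7 = 74 × 105 mm.
Off by 3 mm total — nearest standard size.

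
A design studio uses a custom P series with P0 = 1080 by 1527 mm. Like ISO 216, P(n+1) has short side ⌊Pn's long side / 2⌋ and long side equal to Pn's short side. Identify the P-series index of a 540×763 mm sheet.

P0: 1080 × 1527 mm
P1: 763 × 1080 mm
P2: 540 × 763 mm
P3: 381 × 540 mm
→ matches P2.

P2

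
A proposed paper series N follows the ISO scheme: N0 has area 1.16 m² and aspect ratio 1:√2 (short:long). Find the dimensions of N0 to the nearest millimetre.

Let the short side be w mm. Then w · w√2 = 1.16 m² = 1,160,000 mm².
w² = 1,160,000/√2, so w ≈ 905.7 mm; long side = w√2 ≈ 1280.8 mm.

906 × 1281 mm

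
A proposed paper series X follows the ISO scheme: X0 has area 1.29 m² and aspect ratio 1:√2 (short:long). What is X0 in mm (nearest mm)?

955 × 1351 mm

Let the short side be w mm. Then w · w√2 = 1.29 m² = 1,290,000 mm².
w² = 1,290,000/√2, so w ≈ 955.1 mm; long side = w√2 ≈ 1350.7 mm.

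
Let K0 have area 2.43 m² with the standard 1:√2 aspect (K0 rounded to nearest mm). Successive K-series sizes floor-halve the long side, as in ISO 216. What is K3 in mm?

463 × 655 mm

Let K0's short side be w mm. w · w√2 = 2.43 m² = 2,430,000 mm², so w ≈ 1310.8 mm and w√2 ≈ 1853.8 mm → K0 = 1311 × 1854 mm.
K1: ⌊1854/2⌋ × 1311 = 927 × 1311 mm
K2: ⌊1311/2⌋ × 927 = 655 × 927 mm
K3: ⌊927/2⌋ × 655 = 463 × 655 mm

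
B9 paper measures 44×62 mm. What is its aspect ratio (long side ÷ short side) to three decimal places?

1.409

62 / 44 = 1.409
ISO 216 targets √2 ≈ 1.414; the -0.005 deviation is from mm rounding.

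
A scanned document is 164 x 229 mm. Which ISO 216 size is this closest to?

Aspect ratio 229/164 ≈ 1.396 (ISO target is √2 ≈ 1.414).
In the C-series (envelope sizes, between A and B): C5 = 162 × 229 mm.
Off by 2 mm total — nearest standard size.

C5 (162 × 229 mm)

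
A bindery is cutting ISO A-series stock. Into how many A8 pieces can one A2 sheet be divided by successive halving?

Each ISO step halves the sheet: 1 × A2 → 2 × A3 → 4 × A4 → 8 × A5 → …
From A2 to A8 is 6 halving steps: 2^6 = 64.

64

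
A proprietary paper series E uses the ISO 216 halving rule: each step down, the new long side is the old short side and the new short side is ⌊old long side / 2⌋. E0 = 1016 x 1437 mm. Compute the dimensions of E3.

E1: ⌊1437/2⌋ × 1016 = 718 × 1016 mm
E2: ⌊1016/2⌋ × 718 = 508 × 718 mm
E3: ⌊718/2⌋ × 508 = 359 × 508 mm

359 × 508 mm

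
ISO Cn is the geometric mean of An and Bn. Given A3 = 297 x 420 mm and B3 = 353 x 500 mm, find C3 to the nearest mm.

Short side: √(297 · 353) = √104841 ≈ 323.8 → 324 mm
Long side: √(420 · 500) = √210000 ≈ 458.3 → 458 mm

324 × 458 mm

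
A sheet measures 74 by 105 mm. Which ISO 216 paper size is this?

Aspect ratio 105/74 ≈ 1.419 — close to the ISO √2 ≈ 1.414.
In the A-series (A0 area = 1 m²): A7 = 74 × 105 mm.

A7 (74 × 105 mm)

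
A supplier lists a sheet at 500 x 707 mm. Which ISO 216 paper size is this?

Aspect ratio 707/500 ≈ 1.414 — close to the ISO √2 ≈ 1.414.
In the B-series (B0 = 1000 × 1414 mm): B2 = 500 × 707 mm.

B2 (500 × 707 mm)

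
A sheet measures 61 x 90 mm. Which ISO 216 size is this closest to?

Aspect ratio 90/61 ≈ 1.475 (ISO target is √2 ≈ 1.414).
In the B-series (B0 = 1000 × 1414 mm): B8 = 62 × 88 mm.
Off by 3 mm total — nearest standard size.

B8 (62 × 88 mm)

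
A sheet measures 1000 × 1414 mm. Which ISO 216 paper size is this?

B0 (1000 × 1414 mm)

Aspect ratio 1414/1000 ≈ 1.414 — close to the ISO √2 ≈ 1.414.
In the B-series (B0 = 1000 × 1414 mm): B0 = 1000 × 1414 mm.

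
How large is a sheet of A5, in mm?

A0 = 841 × 1189 mm (A0 has area 1 m², aspect 1:√2).
A1: ⌊1189/2⌋ × 841 = 594 × 841 mm
A2: ⌊841/2⌋ × 594 = 420 × 594 mm
A3: ⌊594/2⌋ × 420 = 297 × 420 mm
A4: ⌊420/2⌋ × 297 = 210 × 297 mm
A5: ⌊297/2⌋ × 210 = 148 × 210 mm

148 × 210 mm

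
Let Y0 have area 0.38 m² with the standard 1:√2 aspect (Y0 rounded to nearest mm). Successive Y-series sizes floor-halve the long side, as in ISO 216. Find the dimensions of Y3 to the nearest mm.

Let Y0's short side be w mm. w · w√2 = 0.38 m² = 380,000 mm², so w ≈ 518.4 mm and w√2 ≈ 733.1 mm → Y0 = 518 × 733 mm.
Y1: ⌊733/2⌋ × 518 = 366 × 518 mm
Y2: ⌊518/2⌋ × 366 = 259 × 366 mm
Y3: ⌊366/2⌋ × 259 = 183 × 259 mm

183 × 259 mm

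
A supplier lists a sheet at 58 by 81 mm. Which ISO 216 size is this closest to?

C8 (57 × 81 mm)

Aspect ratio 81/58 ≈ 1.397 (ISO target is √2 ≈ 1.414).
In the C-series (envelope sizes, between A and B): C8 = 57 × 81 mm.
Off by 1 mm total — nearest standard size.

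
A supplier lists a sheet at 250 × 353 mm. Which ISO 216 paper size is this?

B4 (250 × 353 mm)

Aspect ratio 353/250 ≈ 1.412 — close to the ISO √2 ≈ 1.414.
In the B-series (B0 = 1000 × 1414 mm): B4 = 250 × 353 mm.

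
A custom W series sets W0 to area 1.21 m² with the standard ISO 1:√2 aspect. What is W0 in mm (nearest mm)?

Let the short side be w mm. Then w · w√2 = 1.21 m² = 1,210,000 mm².
w² = 1,210,000/√2, so w ≈ 925.0 mm; long side = w√2 ≈ 1308.1 mm.

925 × 1308 mm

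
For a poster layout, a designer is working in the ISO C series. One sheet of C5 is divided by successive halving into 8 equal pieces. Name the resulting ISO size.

8 = 2^3, so 3 halving steps.
C5 → C6 → … → C8 after 3 steps.

C8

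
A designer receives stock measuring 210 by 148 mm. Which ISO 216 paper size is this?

Aspect ratio 210/148 ≈ 1.419 — close to the ISO √2 ≈ 1.414.
In the A-series (A0 area = 1 m²): A5 = 148 × 210 mm.

A5 (148 × 210 mm)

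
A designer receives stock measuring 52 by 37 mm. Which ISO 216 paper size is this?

A9 (37 × 52 mm)

Aspect ratio 52/37 ≈ 1.405 — close to the ISO √2 ≈ 1.414.
In the A-series (A0 area = 1 m²): A9 = 37 × 52 mm.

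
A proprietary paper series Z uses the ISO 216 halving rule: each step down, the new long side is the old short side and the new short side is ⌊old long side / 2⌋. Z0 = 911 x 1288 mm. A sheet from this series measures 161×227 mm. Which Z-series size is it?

Z0: 911 × 1288 mm
Z1: 644 × 911 mm
Z2: 455 × 644 mm
Z3: 322 × 455 mm
Z4: 227 × 322 mm
Z5: 161 × 227 mm
Z6: 113 × 161 mm
→ matches Z5.

Z5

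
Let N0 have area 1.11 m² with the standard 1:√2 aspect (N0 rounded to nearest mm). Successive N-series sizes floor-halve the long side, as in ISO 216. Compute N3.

313 × 443 mm

Let N0's short side be w mm. w · w√2 = 1.11 m² = 1,110,000 mm², so w ≈ 885.9 mm and w√2 ≈ 1252.9 mm → N0 = 886 × 1253 mm.
N1: ⌊1253/2⌋ × 886 = 626 × 886 mm
N2: ⌊886/2⌋ × 626 = 443 × 626 mm
N3: ⌊626/2⌋ × 443 = 313 × 443 mm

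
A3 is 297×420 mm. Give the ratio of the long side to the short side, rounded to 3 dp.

1.414

420 / 297 = 1.414
Matches √2 ≈ 1.414 — the ISO 216 defining ratio.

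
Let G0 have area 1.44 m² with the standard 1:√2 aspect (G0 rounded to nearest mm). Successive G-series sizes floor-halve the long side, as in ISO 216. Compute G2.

504 × 713 mm

Let G0's short side be w mm. w · w√2 = 1.44 m² = 1,440,000 mm², so w ≈ 1009.1 mm and w√2 ≈ 1427.0 mm → G0 = 1009 × 1427 mm.
G1: ⌊1427/2⌋ × 1009 = 713 × 1009 mm
G2: ⌊1009/2⌋ × 713 = 504 × 713 mm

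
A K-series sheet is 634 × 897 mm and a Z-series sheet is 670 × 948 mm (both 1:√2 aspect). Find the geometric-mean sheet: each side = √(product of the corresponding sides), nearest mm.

Short side: √(634 · 670) = √424780 ≈ 651.8 → 652 mm
Long side: √(897 · 948) = √850356 ≈ 922.1 → 922 mm

652 × 922 mm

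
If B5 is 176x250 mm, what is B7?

88 × 125 mm

B6: ⌊250/2⌋ × 176 = 125 × 176 mm
B7: ⌊176/2⌋ × 125 = 88 × 125 mm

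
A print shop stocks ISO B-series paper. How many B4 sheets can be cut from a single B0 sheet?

B0 = 1000 × 1414 mm; B4 = 250 × 353 mm.
Each halving step doubles the count; 4 steps from B0 to B4.
2^4 = 16.

16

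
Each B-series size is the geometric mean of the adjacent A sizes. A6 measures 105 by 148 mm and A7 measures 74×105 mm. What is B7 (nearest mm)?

Short side: √(105 · 74) = √7770 ≈ 88.1 → 88 mm
Long side: √(148 · 105) = √15540 ≈ 124.7 → 125 mm

88 × 125 mm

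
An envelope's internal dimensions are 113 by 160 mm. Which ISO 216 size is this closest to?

C6 (114 × 162 mm)

Aspect ratio 160/113 ≈ 1.416 — close to the ISO √2 ≈ 1.414.
In the C-series (envelope sizes, between A and B): C6 = 114 × 162 mm.
Off by 3 mm total — nearest standard size.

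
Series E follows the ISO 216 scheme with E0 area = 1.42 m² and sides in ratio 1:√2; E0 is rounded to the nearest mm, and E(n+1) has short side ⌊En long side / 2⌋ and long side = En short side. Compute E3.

354 × 501 mm

Let E0's short side be w mm. w · w√2 = 1.42 m² = 1,420,000 mm², so w ≈ 1002.0 mm and w√2 ≈ 1417.1 mm → E0 = 1002 × 1417 mm.
E1: ⌊1417/2⌋ × 1002 = 708 × 1002 mm
E2: ⌊1002/2⌋ × 708 = 501 × 708 mm
E3: ⌊708/2⌋ × 501 = 354 × 501 mm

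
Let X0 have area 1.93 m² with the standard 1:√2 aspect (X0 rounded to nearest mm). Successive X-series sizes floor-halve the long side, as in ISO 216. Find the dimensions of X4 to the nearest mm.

292 × 413 mm

Let X0's short side be w mm. w · w√2 = 1.93 m² = 1,930,000 mm², so w ≈ 1168.2 mm and w√2 ≈ 1652.1 mm → X0 = 1168 × 1652 mm.
X1: ⌊1652/2⌋ × 1168 = 826 × 1168 mm
X2: ⌊1168/2⌋ × 826 = 584 × 826 mm
X3: ⌊826/2⌋ × 584 = 413 × 584 mm
X4: ⌊584/2⌋ × 413 = 292 × 413 mm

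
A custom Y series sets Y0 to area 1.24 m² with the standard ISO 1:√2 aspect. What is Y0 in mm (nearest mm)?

Let the short side be w mm. Then w · w√2 = 1.24 m² = 1,240,000 mm².
w² = 1,240,000/√2, so w ≈ 936.4 mm; long side = w√2 ≈ 1324.2 mm.

936 × 1324 mm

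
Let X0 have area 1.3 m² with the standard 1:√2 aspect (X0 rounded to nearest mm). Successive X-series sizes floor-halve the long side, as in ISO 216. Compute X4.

Let X0's short side be w mm. w · w√2 = 1.3 m² = 1,300,000 mm², so w ≈ 958.8 mm and w√2 ≈ 1355.9 mm → X0 = 959 × 1356 mm.
X1: ⌊1356/2⌋ × 959 = 678 × 959 mm
X2: ⌊959/2⌋ × 678 = 479 × 678 mm
X3: ⌊678/2⌋ × 479 = 339 × 479 mm
X4: ⌊479/2⌋ × 339 = 239 × 339 mm

239 × 339 mm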